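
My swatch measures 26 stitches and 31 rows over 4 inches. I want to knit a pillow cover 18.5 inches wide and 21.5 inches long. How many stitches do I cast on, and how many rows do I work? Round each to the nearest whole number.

Cast on 120 stitches and work 167 rows.

Stitch gauge = 26/4 = 6.5 sts/in; 18.5 × 6.5 = 120.25 → 120 sts.
Row gauge = 31/4 = 7.75 rows/in; 21.5 × 7.75 = 166.62 → 167 rows.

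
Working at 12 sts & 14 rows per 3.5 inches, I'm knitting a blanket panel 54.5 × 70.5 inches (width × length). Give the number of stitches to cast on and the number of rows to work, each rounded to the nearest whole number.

Stitch gauge = 12/3.5 = 3.429 sts/in; 54.5 × 3.429 = 186.86 → 187 sts.
Row gauge = 14/3.5 = 4 rows/in; 70.5 × 4 = 282.00 → 282 rows.

Cast on 187 stitches and work 282 rows.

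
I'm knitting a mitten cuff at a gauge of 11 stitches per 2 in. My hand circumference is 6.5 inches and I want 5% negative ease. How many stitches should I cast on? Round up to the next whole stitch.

Finished = 6.5 × 0.95 = 6.17 in.
11 / 2 = 5.5 sts per inch.
6.17 × 5.5 = 33.96 sts.
→ 34 sts.

Cast on 34 stitches.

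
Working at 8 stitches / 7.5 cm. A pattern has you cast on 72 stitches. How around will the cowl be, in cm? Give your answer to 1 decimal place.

8 stitches / 7.5 cm = 1.067 stitches per cm.
72 / 1.067 = 67.50 cm.

67.5 cm.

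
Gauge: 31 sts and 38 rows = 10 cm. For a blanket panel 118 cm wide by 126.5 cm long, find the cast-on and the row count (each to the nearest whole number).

Cast on 366 stitches and work 481 rows.

Stitch gauge = 31/10 = 3.1 sts/cm; 118 × 3.1 = 365.80 → 366 sts.
Row gauge = 38/10 = 3.8 rows/cm; 126.5 × 3.8 = 480.70 → 481 rows.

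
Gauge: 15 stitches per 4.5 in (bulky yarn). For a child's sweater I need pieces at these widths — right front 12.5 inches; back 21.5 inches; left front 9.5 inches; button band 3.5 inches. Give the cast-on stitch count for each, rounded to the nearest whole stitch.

Rate = 15/4.5 = 3.333 sts per in.
right front: 12.5 × 3.333 = 41.67 → 42.
back: 21.5 × 3.333 = 71.67 → 72.
left front: 9.5 × 3.333 = 31.67 → 32.
button band: 3.5 × 3.333 = 11.67 → 12.

right front 42; back 72; left front 32; button band 12.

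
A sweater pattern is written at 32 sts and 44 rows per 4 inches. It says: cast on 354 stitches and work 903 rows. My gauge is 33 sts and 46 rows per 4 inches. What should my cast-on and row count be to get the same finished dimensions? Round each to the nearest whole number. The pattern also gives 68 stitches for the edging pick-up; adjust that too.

Cast on 365 stitches; work 944 rows; edging pick-up 70 stitches.

Stitches: 354 × 33/32 = 365.06 → 365.
Rows: 903 × 46/44 = 944.05 → 944.
edging pick-up: 68 × 33/32 = 70.12 → 70.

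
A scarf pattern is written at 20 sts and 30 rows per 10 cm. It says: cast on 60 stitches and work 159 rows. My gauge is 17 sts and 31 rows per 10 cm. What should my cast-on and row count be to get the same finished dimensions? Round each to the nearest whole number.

Cast on 51 stitches; work 164 rows.

Stitches: 60 × 17/20 = 51.00 → 51.
Rows: 159 × 31/30 = 164.30 → 164.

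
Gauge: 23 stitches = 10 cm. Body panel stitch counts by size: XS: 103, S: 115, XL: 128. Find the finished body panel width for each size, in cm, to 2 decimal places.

XS 44.78 cm; S 50.00 cm; XL 55.65 cm.

23/10 = 2.3 sts per cm.
XS: 103 / 2.3 = 44.783 → 44.78 cm.
S: 115 / 2.3 = 50.000 → 50.00 cm.
XL: 128 / 2.3 = 55.652 → 55.65 cm.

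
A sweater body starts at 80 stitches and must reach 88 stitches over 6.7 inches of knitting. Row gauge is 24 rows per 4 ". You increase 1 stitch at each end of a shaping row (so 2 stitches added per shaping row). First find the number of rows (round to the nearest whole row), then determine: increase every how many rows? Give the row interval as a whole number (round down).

Increase every 10th row.

Rows = 6.7 × 6 = 40.2 → 40 rows.
Stitches to add: 8 → 4 shaping rows (at 2 st each).
40 / 4 = 10.00 → every 10 rows.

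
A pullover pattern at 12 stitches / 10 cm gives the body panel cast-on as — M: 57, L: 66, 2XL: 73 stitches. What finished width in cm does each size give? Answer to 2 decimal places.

12/10 = 1.2 sts per cm.
M: 57 / 1.2 = 47.500 → 47.50 cm.
L: 66 / 1.2 = 55.000 → 55.00 cm.
2XL: 73 / 1.2 = 60.833 → 60.83 cm.

M 47.50 cm; L 55.00 cm; 2XL 60.83 cm.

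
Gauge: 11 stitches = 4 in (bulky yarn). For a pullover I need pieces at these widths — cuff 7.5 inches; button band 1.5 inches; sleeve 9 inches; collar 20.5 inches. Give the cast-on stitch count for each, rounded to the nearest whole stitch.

cuff 21; button band 4; sleeve 25; collar 56.

Rate = 11/4 = 2.75 sts per in.
cuff: 7.5 × 2.75 = 20.62 → 21.
button band: 1.5 × 2.75 = 4.12 → 4.
sleeve: 9 × 2.75 = 24.75 → 25.
collar: 20.5 × 2.75 = 56.38 → 56.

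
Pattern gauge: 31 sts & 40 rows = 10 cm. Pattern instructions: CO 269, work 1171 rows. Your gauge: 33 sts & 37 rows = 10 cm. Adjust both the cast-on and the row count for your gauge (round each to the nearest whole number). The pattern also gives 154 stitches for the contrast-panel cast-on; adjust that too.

Stitches: 269 × 33/31 = 286.35 → 286.
Rows: 1171 × 37/40 = 1083.17 → 1083.
contrast-panel cast-on: 154 × 33/31 = 163.94 → 164.

Cast on 286 stitches; work 1083 rows; contrast-panel cast-on 164 stitches.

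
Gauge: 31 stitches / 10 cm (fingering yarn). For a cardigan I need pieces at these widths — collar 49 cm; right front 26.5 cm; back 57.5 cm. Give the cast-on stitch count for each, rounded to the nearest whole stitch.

collar 152; right front 82; back 178.

Rate = 31/10 = 3.1 sts per cm.
collar: 49 × 3.1 = 151.90 → 152.
right front: 26.5 × 3.1 = 82.15 → 82.
back: 57.5 × 3.1 = 178.25 → 178.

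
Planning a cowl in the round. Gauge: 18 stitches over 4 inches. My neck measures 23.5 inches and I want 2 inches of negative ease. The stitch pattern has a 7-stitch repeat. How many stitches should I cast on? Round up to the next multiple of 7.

Finished = 23.5 − 2 = 21.5 inches.
18 / 4 = 4.5 sts/in.
21.5 × 4.5 = 96.75 sts.
Next multiple of 7: 98.

Cast on 98 stitches.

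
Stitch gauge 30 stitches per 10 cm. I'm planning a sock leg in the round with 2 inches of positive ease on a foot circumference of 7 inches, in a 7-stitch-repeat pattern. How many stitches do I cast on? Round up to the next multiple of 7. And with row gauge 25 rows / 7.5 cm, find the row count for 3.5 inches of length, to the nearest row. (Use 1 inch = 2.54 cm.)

Finished = 7 + 2 = 9 inches.
9 inches × 2.54 = 22.86 cm.
30/10 = 3 sts per cm; 22.86 × 3 = 68.58 sts.
Next multiple of 7 → 70.
3.5 inches = 8.89 cm; × 3.333 = 29.63 → 30 rows.

Cast on 70 stitches; work 30 rows.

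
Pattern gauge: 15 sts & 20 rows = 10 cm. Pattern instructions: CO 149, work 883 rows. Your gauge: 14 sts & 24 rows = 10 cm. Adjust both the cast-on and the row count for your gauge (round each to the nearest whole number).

Cast on 139 stitches; work 1060 rows.

Stitches: 149 × 14/15 = 139.07 → 139.
Rows: 883 × 24/20 = 1059.60 → 1060.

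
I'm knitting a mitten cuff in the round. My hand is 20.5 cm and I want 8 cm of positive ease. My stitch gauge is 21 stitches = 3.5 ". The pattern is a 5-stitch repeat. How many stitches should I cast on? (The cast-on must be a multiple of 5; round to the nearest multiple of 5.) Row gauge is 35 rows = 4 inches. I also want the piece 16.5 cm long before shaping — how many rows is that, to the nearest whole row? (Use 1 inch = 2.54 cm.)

Cast on 65 stitches; work 57 rows.

Finished = 20.5 + 8 = 28.5 cm.
28.5 cm × 1/2.54 = 11.22 inches.
21/3.5 = 6 sts per in; 11.22 × 6 = 67.32 sts.
Nearest multiple of 5 → 65.
16.5 cm = 6.50 inches; × 8.75 = 56.84 → 57 rows.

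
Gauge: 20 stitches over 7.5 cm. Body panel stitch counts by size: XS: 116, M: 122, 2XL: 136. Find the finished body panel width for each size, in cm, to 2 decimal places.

XS 43.50 cm; M 45.75 cm; 2XL 51.00 cm.

20/7.5 = 2.667 sts per cm.
XS: 116 / 2.667 = 43.500 → 43.50 cm.
M: 122 / 2.667 = 45.750 → 45.75 cm.
2XL: 136 / 2.667 = 51.000 → 51.00 cm.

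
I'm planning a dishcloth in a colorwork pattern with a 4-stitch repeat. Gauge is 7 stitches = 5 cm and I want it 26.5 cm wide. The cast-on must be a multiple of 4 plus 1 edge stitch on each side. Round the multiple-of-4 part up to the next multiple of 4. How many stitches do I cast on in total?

Cast on 38 stitches.

7 / 5 = 1.4 sts per cm.
26.5 × 1.4 = 37.10 sts.
Less 2 edge sts → 35.10 for the repeat.
Next multiple of 4: 36.
Add back 2 edge sts → 38.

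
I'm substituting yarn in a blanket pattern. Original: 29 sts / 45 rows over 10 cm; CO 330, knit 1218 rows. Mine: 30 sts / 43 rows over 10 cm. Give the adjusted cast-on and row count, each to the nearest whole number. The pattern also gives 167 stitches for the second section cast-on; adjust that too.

Cast on 341 stitches; work 1164 rows; second section cast-on 173 stitches.

Stitches: 330 × 30/29 = 341.38 → 341.
Rows: 1218 × 43/45 = 1163.87 → 1164.
second section cast-on: 167 × 30/29 = 172.76 → 173.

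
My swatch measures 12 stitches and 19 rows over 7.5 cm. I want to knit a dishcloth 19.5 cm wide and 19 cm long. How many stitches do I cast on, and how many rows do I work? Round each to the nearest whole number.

Cast on 31 stitches and work 48 rows.

Stitch gauge = 12/7.5 = 1.6 sts/cm; 19.5 × 1.6 = 31.20 → 31 sts.
Row gauge = 19/7.5 = 2.533 rows/cm; 19 × 2.533 = 48.13 → 48 rows.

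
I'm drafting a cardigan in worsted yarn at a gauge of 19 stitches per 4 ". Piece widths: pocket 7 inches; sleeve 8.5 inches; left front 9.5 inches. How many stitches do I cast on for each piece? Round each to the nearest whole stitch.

Rate = 19/4 = 4.75 sts per in.
pocket: 7 × 4.75 = 33.25 → 33.
sleeve: 8.5 × 4.75 = 40.38 → 40.
left front: 9.5 × 4.75 = 45.12 → 45.

pocket 33; sleeve 40; left front 45.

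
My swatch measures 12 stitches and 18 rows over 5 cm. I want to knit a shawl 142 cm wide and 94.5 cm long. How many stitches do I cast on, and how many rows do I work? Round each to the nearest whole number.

Cast on 341 stitches and work 340 rows.

Stitch gauge = 12/5 = 2.4 sts/cm; 142 × 2.4 = 340.80 → 341 sts.
Row gauge = 18/5 = 3.6 rows/cm; 94.5 × 3.6 = 340.20 → 340 rows.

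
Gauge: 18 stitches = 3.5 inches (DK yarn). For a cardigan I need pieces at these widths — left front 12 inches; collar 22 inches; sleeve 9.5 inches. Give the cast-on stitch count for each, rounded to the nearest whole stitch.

left front 62; collar 113; sleeve 49.

Rate = 18/3.5 = 5.143 sts per in.
left front: 12 × 5.143 = 61.71 → 62.
collar: 22 × 5.143 = 113.14 → 113.
sleeve: 9.5 × 5.143 = 48.86 → 49.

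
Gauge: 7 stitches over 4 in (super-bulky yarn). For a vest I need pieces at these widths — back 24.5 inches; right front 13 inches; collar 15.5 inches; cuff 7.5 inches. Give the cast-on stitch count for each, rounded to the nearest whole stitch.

back 43; right front 23; collar 27; cuff 13.

Rate = 7/4 = 1.75 sts per in.
back: 24.5 × 1.75 = 42.88 → 43.
right front: 13 × 1.75 = 22.75 → 23.
collar: 15.5 × 1.75 = 27.12 → 27.
cuff: 7.5 × 1.75 = 13.12 → 13.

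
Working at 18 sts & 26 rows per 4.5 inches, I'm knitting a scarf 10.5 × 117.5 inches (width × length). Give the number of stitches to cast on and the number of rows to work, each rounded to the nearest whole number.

Stitch gauge = 18/4.5 = 4 sts/in; 10.5 × 4 = 42.00 → 42 sts.
Row gauge = 26/4.5 = 5.778 rows/in; 117.5 × 5.778 = 678.89 → 679 rows.

Cast on 42 stitches and work 679 rows.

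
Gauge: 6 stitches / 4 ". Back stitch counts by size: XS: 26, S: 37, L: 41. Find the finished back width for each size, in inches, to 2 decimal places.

6/4 = 1.5 sts per in.
XS: 26 / 1.5 = 17.333 → 17.33 in.
S: 37 / 1.5 = 24.667 → 24.67 in.
L: 41 / 1.5 = 27.333 → 27.33 in.

XS 17.33 inches; S 24.67 inches; L 27.33 inches.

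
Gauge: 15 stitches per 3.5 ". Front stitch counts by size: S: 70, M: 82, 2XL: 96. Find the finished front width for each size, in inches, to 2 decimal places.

15/3.5 = 4.286 sts per in.
S: 70 / 4.286 = 16.333 → 16.33 in.
M: 82 / 4.286 = 19.133 → 19.13 in.
2XL: 96 / 4.286 = 22.400 → 22.40 in.

S 16.33 inches; M 19.13 inches; 2XL 22.40 inches.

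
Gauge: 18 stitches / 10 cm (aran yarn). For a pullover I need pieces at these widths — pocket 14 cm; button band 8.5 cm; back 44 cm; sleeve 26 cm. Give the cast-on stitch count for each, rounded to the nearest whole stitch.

pocket 25; button band 15; back 79; sleeve 47.

Rate = 18/10 = 1.8 sts per cm.
pocket: 14 × 1.8 = 25.20 → 25.
button band: 8.5 × 1.8 = 15.30 → 15.
back: 44 × 1.8 = 79.20 → 79.
sleeve: 26 × 1.8 = 46.80 → 47.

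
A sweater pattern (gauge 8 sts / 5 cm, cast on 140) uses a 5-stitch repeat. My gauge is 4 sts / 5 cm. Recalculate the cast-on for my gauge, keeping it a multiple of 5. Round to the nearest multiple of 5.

CO 70 sts.

140 × 4 / 8 = 70.00.
Nearest multiple of 5: 70.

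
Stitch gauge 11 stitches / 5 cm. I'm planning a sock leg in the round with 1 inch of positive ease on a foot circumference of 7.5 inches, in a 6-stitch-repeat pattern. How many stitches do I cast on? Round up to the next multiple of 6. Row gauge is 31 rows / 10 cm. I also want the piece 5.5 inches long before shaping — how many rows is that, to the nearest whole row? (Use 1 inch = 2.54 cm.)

Finished = 7.5 + 1 = 8.5 inches.
8.5 inches × 2.54 = 21.59 cm.
11/5 = 2.2 sts per cm; 21.59 × 2.2 = 47.50 sts.
Next multiple of 6 → 48.
5.5 inches = 13.97 cm; × 3.1 = 43.31 → 43 rows.

Cast on 48 stitches; work 43 rows.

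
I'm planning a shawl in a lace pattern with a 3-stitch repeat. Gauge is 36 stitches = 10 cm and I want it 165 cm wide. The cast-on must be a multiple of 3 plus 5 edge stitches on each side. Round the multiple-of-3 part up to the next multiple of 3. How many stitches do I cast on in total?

36 / 10 = 3.6 sts per cm.
165 × 3.6 = 594.00 sts.
Less 10 edge sts → 584.00 for the repeat.
Next multiple of 3: 585.
Add back 10 edge sts → 595.

595 stitches.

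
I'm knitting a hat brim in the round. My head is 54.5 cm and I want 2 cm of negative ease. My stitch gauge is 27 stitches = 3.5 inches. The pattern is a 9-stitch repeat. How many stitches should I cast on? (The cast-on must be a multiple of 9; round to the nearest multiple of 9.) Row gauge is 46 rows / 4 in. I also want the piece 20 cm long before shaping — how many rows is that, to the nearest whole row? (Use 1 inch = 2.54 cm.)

Finished = 54.5 − 2 = 52.5 cm.
52.5 cm × 1/2.54 = 20.67 inches.
27/3.5 = 7.714 sts per in; 20.67 × 7.714 = 159.45 sts.
Nearest multiple of 9 → 162.
20 cm = 7.87 inches; × 11.5 = 90.55 → 91 rows.

Cast on 162 stitches; work 91 rows.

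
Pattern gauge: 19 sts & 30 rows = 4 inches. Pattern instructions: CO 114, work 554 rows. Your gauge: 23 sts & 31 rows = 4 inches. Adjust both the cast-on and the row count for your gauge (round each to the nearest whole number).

Cast on 138 stitches; work 572 rows.

Stitches: 114 × 23/19 = 138.00 → 138.
Rows: 554 × 31/30 = 572.47 → 572.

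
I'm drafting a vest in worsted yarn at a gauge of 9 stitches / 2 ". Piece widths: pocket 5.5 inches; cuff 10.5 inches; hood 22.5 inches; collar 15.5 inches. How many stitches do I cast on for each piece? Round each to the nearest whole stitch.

pocket 25; cuff 47; hood 101; collar 70.

Rate = 9/2 = 4.5 sts per in.
pocket: 5.5 × 4.5 = 24.75 → 25.
cuff: 10.5 × 4.5 = 47.25 → 47.
hood: 22.5 × 4.5 = 101.25 → 101.
collar: 15.5 × 4.5 = 69.75 → 70.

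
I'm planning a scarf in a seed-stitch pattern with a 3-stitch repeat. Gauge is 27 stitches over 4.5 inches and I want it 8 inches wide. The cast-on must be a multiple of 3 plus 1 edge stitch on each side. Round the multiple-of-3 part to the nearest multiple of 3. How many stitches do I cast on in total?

Cast on 47 stitches.

27 / 4.5 = 6 sts per inch.
8 × 6 = 48.00 sts.
Less 2 edge sts → 46.00 for the repeat.
Nearest multiple of 3: 45.
Add back 2 edge sts → 47.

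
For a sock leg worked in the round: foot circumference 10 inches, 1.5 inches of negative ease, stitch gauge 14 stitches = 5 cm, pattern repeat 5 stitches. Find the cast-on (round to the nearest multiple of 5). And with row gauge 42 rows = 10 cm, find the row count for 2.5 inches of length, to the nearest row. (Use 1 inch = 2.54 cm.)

Finished = 10 − 1.5 = 8.5 inches.
8.5 inches × 2.54 = 21.59 cm.
14/5 = 2.8 sts per cm; 21.59 × 2.8 = 60.45 sts.
Nearest multiple of 5 → 60.
2.5 inches = 6.35 cm; × 4.2 = 26.67 → 27 rows.

Cast on 60 stitches; work 27 rows.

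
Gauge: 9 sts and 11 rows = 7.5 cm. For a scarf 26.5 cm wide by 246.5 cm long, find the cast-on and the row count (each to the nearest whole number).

Stitch gauge = 9/7.5 = 1.2 sts/cm; 26.5 × 1.2 = 31.80 → 32 sts.
Row gauge = 11/7.5 = 1.467 rows/cm; 246.5 × 1.467 = 361.53 → 362 rows.

Cast on 32 stitches and work 362 rows.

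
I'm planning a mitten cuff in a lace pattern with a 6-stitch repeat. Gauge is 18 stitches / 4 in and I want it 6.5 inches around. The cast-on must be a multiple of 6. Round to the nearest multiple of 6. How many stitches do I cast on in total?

18 / 4 = 4.5 sts per inch.
6.5 × 4.5 = 29.25 sts.
Nearest multiple of 6: 30.

30 stitches.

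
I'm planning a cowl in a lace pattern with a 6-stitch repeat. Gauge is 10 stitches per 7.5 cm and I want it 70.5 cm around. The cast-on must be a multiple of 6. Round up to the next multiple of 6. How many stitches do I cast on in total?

10 / 7.5 = 1.333 sts per cm.
70.5 × 1.333 = 94.00 sts.
Next multiple of 6: 96.

Cast on 96 stitches.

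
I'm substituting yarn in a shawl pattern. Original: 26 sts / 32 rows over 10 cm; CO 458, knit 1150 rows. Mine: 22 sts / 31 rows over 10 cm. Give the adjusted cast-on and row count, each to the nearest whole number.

Stitches: 458 × 22/26 = 387.54 → 388.
Rows: 1150 × 31/32 = 1114.06 → 1114.

Cast on 388 stitches; work 1114 rows.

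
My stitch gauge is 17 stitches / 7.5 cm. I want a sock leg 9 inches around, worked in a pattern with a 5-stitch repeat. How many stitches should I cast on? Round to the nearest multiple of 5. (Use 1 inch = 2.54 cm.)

9 in = 9 × 2.54 = 22.86 cm.
17 / 7.5 = 2.267 sts/cm.
22.86 × 2.267 = 51.82 sts.
→ 50.

CO 50 sts.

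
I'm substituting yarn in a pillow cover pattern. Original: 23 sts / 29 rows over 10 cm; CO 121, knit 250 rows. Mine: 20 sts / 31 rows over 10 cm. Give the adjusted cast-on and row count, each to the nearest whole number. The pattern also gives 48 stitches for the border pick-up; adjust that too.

Cast on 105 stitches; work 267 rows; border pick-up 42 stitches.

Stitches: 121 × 20/23 = 105.22 → 105.
Rows: 250 × 31/29 = 267.24 → 267.
border pick-up: 48 × 20/23 = 41.74 → 42.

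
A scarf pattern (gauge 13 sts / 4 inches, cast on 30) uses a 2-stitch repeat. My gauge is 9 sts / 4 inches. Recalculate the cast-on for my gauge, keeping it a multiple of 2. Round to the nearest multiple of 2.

Cast on 20 stitches.

30 × 9 / 13 = 20.77.
Nearest multiple of 2: 20.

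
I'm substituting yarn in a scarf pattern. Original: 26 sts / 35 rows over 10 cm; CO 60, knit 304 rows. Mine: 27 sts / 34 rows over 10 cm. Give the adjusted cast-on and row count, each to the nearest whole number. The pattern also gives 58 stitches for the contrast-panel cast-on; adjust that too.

Cast on 62 stitches; work 295 rows; contrast-panel cast-on 60 stitches.

Stitches: 60 × 27/26 = 62.31 → 62.
Rows: 304 × 34/35 = 295.31 → 295.
contrast-panel cast-on: 58 × 27/26 = 60.23 → 60.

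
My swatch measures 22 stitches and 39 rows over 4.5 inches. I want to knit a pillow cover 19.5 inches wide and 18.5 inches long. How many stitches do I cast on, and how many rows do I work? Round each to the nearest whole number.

Cast on 95 stitches and work 160 rows.

Stitch gauge = 22/4.5 = 4.889 sts/in; 19.5 × 4.889 = 95.33 → 95 sts.
Row gauge = 39/4.5 = 8.667 rows/in; 18.5 × 8.667 = 160.33 → 160 rows.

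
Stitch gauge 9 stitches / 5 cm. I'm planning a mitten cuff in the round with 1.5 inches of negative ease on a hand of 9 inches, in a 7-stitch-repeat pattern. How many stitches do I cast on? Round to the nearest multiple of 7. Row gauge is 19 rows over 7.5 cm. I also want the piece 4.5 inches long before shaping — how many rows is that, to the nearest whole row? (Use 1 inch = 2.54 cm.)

Cast on 35 stitches; work 29 rows.

Finished = 9 − 1.5 = 7.5 inches.
7.5 inches × 2.54 = 19.05 cm.
9/5 = 1.8 sts per cm; 19.05 × 1.8 = 34.29 sts.
Nearest multiple of 7 → 35.
4.5 inches = 11.43 cm; × 2.533 = 28.96 → 29 rows.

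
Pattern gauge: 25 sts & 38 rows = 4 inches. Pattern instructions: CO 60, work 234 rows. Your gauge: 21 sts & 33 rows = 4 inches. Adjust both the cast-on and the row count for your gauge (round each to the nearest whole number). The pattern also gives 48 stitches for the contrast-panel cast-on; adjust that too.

Cast on 50 stitches; work 203 rows; contrast-panel cast-on 40 stitches.

Stitches: 60 × 21/25 = 50.40 → 50.
Rows: 234 × 33/38 = 203.21 → 203.
contrast-panel cast-on: 48 × 21/25 = 40.32 → 40.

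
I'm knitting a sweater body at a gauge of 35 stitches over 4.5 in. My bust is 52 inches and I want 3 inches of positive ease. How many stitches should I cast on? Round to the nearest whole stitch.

Finished = 52 + 3 = 55 in.
35 / 4.5 = 7.778 sts per inch.
55.00 × 7.778 = 427.78 sts.
→ 428 sts.

428 stitches.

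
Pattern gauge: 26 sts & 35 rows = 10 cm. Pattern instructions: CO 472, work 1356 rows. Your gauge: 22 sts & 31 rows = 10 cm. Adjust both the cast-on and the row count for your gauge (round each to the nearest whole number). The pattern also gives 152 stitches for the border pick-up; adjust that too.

Stitches: 472 × 22/26 = 399.38 → 399.
Rows: 1356 × 31/35 = 1201.03 → 1201.
border pick-up: 152 × 22/26 = 128.62 → 129.

Cast on 399 stitches; work 1201 rows; border pick-up 129 stitches.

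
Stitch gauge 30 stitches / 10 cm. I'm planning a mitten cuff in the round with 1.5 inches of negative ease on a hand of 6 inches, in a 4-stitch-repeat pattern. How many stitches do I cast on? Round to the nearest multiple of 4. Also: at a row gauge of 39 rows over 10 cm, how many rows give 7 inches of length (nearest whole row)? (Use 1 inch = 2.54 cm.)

Cast on 36 stitches; work 69 rows.

Finished = 6 − 1.5 = 4.5 inches.
4.5 inches × 2.54 = 11.43 cm.
30/10 = 3 sts per cm; 11.43 × 3 = 34.29 sts.
Nearest multiple of 4 → 36.
7 inches = 17.78 cm; × 3.9 = 69.34 → 69 rows.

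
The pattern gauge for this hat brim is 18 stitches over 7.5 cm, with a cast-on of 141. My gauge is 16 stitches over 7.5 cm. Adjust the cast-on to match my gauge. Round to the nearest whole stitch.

CO 125 sts.

Scale factor = 16 / 18 = 0.889.
141 × 16 / 18 = 125.33 sts.
→ 125 sts.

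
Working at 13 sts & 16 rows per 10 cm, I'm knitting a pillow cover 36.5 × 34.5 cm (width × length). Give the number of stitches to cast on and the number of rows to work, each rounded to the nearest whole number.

Stitch gauge = 13/10 = 1.3 sts/cm; 36.5 × 1.3 = 47.45 → 47 sts.
Row gauge = 16/10 = 1.6 rows/cm; 34.5 × 1.6 = 55.20 → 55 rows.

Cast on 47 stitches and work 55 rows.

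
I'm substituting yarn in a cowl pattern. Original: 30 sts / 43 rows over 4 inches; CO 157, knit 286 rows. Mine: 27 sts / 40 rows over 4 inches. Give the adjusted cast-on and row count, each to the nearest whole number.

Stitches: 157 × 27/30 = 141.30 → 141.
Rows: 286 × 40/43 = 266.05 → 266.

Cast on 141 stitches; work 266 rows.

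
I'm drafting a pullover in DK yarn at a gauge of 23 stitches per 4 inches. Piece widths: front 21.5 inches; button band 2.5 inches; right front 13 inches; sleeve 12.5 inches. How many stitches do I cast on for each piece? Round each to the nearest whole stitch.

front 124; button band 14; right front 75; sleeve 72.

Rate = 23/4 = 5.75 sts per in.
front: 21.5 × 5.75 = 123.62 → 124.
button band: 2.5 × 5.75 = 14.38 → 14.
right front: 13 × 5.75 = 74.75 → 75.
sleeve: 12.5 × 5.75 = 71.88 → 72.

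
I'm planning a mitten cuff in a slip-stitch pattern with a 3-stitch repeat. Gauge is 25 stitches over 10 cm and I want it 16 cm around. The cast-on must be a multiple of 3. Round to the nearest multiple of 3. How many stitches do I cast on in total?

25 / 10 = 2.5 sts per cm.
16 × 2.5 = 40.00 sts.
Nearest multiple of 3: 39.

Cast on 39 stitches.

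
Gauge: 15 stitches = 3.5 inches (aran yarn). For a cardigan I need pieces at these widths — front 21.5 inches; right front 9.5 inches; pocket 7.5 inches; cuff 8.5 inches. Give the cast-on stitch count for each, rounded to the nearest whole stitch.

front 92; right front 41; pocket 32; cuff 36.

Rate = 15/3.5 = 4.286 sts per in.
front: 21.5 × 4.286 = 92.14 → 92.
right front: 9.5 × 4.286 = 40.71 → 41.
pocket: 7.5 × 4.286 = 32.14 → 32.
cuff: 8.5 × 4.286 = 36.43 → 36.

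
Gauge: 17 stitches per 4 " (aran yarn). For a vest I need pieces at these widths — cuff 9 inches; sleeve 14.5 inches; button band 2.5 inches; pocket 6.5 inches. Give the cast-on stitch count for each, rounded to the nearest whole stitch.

Rate = 17/4 = 4.25 sts per in.
cuff: 9 × 4.25 = 38.25 → 38.
sleeve: 14.5 × 4.25 = 61.62 → 62.
button band: 2.5 × 4.25 = 10.62 → 11.
pocket: 6.5 × 4.25 = 27.62 → 28.

cuff 38; sleeve 62; button band 11; pocket 28.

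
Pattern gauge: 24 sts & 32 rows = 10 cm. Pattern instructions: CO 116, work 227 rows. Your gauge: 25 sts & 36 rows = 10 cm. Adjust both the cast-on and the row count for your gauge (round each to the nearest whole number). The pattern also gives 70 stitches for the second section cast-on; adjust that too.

Stitches: 116 × 25/24 = 120.83 → 121.
Rows: 227 × 36/32 = 255.38 → 255.
second section cast-on: 70 × 25/24 = 72.92 → 73.

Cast on 121 stitches; work 255 rows; second section cast-on 73 stitches.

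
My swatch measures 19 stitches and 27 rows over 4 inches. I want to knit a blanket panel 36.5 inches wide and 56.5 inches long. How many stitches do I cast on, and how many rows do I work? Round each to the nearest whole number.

Stitch gauge = 19/4 = 4.75 sts/in; 36.5 × 4.75 = 173.38 → 173 sts.
Row gauge = 27/4 = 6.75 rows/in; 56.5 × 6.75 = 381.38 → 381 rows.

Cast on 173 stitches and work 381 rows.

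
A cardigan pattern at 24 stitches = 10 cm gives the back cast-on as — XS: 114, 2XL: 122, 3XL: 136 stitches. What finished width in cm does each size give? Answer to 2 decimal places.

24/10 = 2.4 sts per cm.
XS: 114 / 2.4 = 47.500 → 47.50 cm.
2XL: 122 / 2.4 = 50.833 → 50.83 cm.
3XL: 136 / 2.4 = 56.667 → 56.67 cm.

XS 47.50 cm; 2XL 50.83 cm; 3XL 56.67 cm.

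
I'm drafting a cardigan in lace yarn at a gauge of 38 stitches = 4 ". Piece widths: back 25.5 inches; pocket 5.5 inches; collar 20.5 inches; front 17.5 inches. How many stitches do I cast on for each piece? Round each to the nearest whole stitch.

Rate = 38/4 = 9.5 sts per in.
back: 25.5 × 9.5 = 242.25 → 242.
pocket: 5.5 × 9.5 = 52.25 → 52.
collar: 20.5 × 9.5 = 194.75 → 195.
front: 17.5 × 9.5 = 166.25 → 166.

back 242; pocket 52; collar 195; front 166.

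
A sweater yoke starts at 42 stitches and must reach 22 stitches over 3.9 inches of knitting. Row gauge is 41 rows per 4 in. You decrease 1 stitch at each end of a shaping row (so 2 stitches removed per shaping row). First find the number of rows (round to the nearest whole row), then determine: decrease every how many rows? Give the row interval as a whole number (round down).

Decrease every 4th row.

Rows = 3.9 × 10.25 = 40.0 → 40 rows.
Stitches to remove: 20 → 10 shaping rows (at 2 st each).
40 / 10 = 4.00 → every 4 rows.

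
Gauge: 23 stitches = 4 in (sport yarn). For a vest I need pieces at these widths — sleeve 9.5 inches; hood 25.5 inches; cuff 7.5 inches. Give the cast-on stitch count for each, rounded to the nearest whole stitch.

Rate = 23/4 = 5.75 sts per in.
sleeve: 9.5 × 5.75 = 54.62 → 55.
hood: 25.5 × 5.75 = 146.62 → 147.
cuff: 7.5 × 5.75 = 43.12 → 43.

sleeve 55; hood 147; cuff 43.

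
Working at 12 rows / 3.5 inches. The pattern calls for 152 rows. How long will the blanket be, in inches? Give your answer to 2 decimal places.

44.33 inches.

12 rows / 3.5 inch = 3.429 rows per inch.
152 / 3.429 = 44.333 inches.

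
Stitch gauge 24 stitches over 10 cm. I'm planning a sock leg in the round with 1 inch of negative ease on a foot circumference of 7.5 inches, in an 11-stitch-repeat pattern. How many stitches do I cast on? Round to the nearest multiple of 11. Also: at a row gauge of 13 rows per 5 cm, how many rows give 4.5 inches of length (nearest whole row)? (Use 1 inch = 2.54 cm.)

Finished = 7.5 − 1 = 6.5 inches.
6.5 inches × 2.54 = 16.51 cm.
24/10 = 2.4 sts per cm; 16.51 × 2.4 = 39.62 sts.
Nearest multiple of 11 → 44.
4.5 inches = 11.43 cm; × 2.6 = 29.72 → 30 rows.

Cast on 44 stitches; work 30 rows.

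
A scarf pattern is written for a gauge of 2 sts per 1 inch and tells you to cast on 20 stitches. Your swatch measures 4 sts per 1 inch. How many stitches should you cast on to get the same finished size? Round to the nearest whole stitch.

Scale factor = 4 / 2 = 2.000.
20 × 4 / 2 = 40.00 sts.

CO 40 sts.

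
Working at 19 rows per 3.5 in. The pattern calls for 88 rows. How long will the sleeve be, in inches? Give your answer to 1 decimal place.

16.2 inches.

19 rows / 3.5 inch = 5.429 rows per inch.
88 / 5.429 = 16.21 inches.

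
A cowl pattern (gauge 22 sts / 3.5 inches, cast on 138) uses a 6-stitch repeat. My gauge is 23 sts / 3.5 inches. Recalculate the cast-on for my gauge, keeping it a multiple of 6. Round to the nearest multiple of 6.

144 stitches.

138 × 23 / 22 = 144.27.
Nearest multiple of 6: 144.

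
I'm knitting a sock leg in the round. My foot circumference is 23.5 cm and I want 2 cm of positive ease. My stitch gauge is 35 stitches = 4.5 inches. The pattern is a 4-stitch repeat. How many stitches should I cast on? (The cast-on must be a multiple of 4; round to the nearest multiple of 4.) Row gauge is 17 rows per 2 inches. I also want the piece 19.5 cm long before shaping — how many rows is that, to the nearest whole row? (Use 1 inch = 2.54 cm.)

Finished = 23.5 + 2 = 25.5 cm.
25.5 cm × 1/2.54 = 10.04 inches.
35/4.5 = 7.778 sts per in; 10.04 × 7.778 = 78.08 sts.
Nearest multiple of 4 → 80.
19.5 cm = 7.68 inches; × 8.5 = 65.26 → 65 rows.

Cast on 80 stitches; work 65 rows.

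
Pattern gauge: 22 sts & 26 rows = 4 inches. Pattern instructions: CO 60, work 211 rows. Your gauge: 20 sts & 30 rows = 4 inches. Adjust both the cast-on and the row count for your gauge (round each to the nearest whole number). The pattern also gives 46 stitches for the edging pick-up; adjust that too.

Cast on 55 stitches; work 243 rows; edging pick-up 42 stitches.

Stitches: 60 × 20/22 = 54.55 → 55.
Rows: 211 × 30/26 = 243.46 → 243.
edging pick-up: 46 × 20/22 = 41.82 → 42.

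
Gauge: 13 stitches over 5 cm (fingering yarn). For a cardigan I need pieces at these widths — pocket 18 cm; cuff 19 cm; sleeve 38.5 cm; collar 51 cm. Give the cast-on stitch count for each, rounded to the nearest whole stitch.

pocket 47; cuff 49; sleeve 100; collar 133.

Rate = 13/5 = 2.6 sts per cm.
pocket: 18 × 2.6 = 46.80 → 47.
cuff: 19 × 2.6 = 49.40 → 49.
sleeve: 38.5 × 2.6 = 100.10 → 100.
collar: 51 × 2.6 = 132.60 → 133.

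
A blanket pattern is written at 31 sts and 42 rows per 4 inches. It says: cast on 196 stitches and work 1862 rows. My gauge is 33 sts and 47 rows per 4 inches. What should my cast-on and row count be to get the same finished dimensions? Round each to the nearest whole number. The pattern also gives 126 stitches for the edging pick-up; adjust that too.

Stitches: 196 × 33/31 = 208.65 → 209.
Rows: 1862 × 47/42 = 2083.67 → 2084.
edging pick-up: 126 × 33/31 = 134.13 → 134.

Cast on 209 stitches; work 2084 rows; edging pick-up 134 stitches.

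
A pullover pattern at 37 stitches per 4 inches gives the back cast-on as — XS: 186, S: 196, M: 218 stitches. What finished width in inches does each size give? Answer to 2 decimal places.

XS 20.11 inches; S 21.19 inches; M 23.57 inches.

37/4 = 9.25 sts per in.
XS: 186 / 9.25 = 20.108 → 20.11 in.
S: 196 / 9.25 = 21.189 → 21.19 in.
M: 218 / 9.25 = 23.568 → 23.57 in.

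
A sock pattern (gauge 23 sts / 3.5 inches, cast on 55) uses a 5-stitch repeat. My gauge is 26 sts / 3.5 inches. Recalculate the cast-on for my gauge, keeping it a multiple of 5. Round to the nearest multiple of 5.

Cast on 60 stitches.

55 × 26 / 23 = 62.17.
Nearest multiple of 5: 60.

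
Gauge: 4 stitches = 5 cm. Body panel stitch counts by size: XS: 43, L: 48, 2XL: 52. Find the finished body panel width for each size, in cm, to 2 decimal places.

4/5 = 0.8 sts per cm.
XS: 43 / 0.8 = 53.750 → 53.75 cm.
L: 48 / 0.8 = 60.000 → 60.00 cm.
2XL: 52 / 0.8 = 65.000 → 65.00 cm.

XS 53.75 cm; L 60.00 cm; 2XL 65.00 cm.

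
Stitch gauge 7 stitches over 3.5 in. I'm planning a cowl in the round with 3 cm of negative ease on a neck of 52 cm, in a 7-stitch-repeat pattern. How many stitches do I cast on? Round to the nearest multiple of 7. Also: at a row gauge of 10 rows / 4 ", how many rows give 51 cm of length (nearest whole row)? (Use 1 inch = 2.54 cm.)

Cast on 42 stitches; work 50 rows.

Finished = 52 − 3 = 49 cm.
49 cm × 1/2.54 = 19.29 inches.
7/3.5 = 2 sts per in; 19.29 × 2 = 38.58 sts.
Nearest multiple of 7 → 42.
51 cm = 20.08 inches; × 2.5 = 50.20 → 50 rows.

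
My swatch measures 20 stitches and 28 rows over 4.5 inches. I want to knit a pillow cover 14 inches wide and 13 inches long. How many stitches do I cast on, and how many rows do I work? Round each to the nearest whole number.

Cast on 62 stitches and work 81 rows.

Stitch gauge = 20/4.5 = 4.444 sts/in; 14 × 4.444 = 62.22 → 62 sts.
Row gauge = 28/4.5 = 6.222 rows/in; 13 × 6.222 = 80.89 → 81 rows.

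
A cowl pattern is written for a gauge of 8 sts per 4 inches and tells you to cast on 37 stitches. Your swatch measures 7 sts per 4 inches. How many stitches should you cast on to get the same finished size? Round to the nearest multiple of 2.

Scale factor = 7 / 8 = 0.875.
37 × 7 / 8 = 32.38 sts.
→ 32 sts.

Cast on 32 stitches.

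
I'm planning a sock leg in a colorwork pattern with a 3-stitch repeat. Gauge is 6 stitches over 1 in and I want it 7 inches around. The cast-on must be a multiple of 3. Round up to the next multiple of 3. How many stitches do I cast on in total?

6 / 1 = 6 sts per inch.
7 × 6 = 42.00 sts.
Next multiple of 3: 42.

CO 42 sts.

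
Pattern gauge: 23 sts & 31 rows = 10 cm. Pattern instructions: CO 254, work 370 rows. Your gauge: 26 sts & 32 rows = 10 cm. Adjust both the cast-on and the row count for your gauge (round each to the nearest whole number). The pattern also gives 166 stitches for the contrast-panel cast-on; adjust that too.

Cast on 287 stitches; work 382 rows; contrast-panel cast-on 188 stitches.

Stitches: 254 × 26/23 = 287.13 → 287.
Rows: 370 × 32/31 = 381.94 → 382.
contrast-panel cast-on: 166 × 26/23 = 187.65 → 188.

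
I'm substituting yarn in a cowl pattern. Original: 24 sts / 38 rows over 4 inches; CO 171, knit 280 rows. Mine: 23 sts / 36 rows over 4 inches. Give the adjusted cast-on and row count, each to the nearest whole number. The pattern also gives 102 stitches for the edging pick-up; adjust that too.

Stitches: 171 × 23/24 = 163.88 → 164.
Rows: 280 × 36/38 = 265.26 → 265.
edging pick-up: 102 × 23/24 = 97.75 → 98.

Cast on 164 stitches; work 265 rows; edging pick-up 98 stitches.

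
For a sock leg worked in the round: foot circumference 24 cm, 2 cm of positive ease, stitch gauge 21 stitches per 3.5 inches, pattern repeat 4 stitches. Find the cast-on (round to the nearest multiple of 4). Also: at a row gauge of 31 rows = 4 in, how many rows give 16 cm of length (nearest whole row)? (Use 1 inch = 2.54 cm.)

Cast on 60 stitches; work 49 rows.

Finished = 24 + 2 = 26 cm.
26 cm × 1/2.54 = 10.24 inches.
21/3.5 = 6 sts per in; 10.24 × 6 = 61.42 sts.
Nearest multiple of 4 → 60.
16 cm = 6.30 inches; × 7.75 = 48.82 → 49 rows.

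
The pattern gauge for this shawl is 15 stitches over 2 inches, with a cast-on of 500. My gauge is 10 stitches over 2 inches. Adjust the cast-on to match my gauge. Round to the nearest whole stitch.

Scale factor = 10 / 15 = 0.667.
500 × 10 / 15 = 333.33 sts.
→ 333 sts.

Cast on 333 stitches.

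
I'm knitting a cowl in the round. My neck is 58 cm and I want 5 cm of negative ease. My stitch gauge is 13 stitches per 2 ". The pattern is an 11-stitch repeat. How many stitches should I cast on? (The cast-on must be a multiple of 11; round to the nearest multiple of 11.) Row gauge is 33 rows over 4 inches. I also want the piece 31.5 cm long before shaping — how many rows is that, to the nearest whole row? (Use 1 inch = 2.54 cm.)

Finished = 58 − 5 = 53 cm.
53 cm × 1/2.54 = 20.87 inches.
13/2 = 6.5 sts per in; 20.87 × 6.5 = 135.63 sts.
Nearest multiple of 11 → 132.
31.5 cm = 12.40 inches; × 8.25 = 102.31 → 102 rows.

Cast on 132 stitches; work 102 rows.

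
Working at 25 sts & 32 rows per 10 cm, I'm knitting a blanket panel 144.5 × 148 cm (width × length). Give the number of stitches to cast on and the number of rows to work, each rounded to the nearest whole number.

Cast on 361 stitches and work 474 rows.

Stitch gauge = 25/10 = 2.5 sts/cm; 144.5 × 2.5 = 361.25 → 361 sts.
Row gauge = 32/10 = 3.2 rows/cm; 148 × 3.2 = 473.60 → 474 rows.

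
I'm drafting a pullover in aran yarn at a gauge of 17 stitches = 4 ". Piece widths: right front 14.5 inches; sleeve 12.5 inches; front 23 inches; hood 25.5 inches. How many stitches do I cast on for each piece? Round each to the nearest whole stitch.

Rate = 17/4 = 4.25 sts per in.
right front: 14.5 × 4.25 = 61.62 → 62.
sleeve: 12.5 × 4.25 = 53.12 → 53.
front: 23 × 4.25 = 97.75 → 98.
hood: 25.5 × 4.25 = 108.38 → 108.

right front 62; sleeve 53; front 98; hood 108.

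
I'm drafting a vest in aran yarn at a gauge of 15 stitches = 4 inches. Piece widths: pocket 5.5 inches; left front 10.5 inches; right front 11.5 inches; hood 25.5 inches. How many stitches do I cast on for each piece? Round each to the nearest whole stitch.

Rate = 15/4 = 3.75 sts per in.
pocket: 5.5 × 3.75 = 20.62 → 21.
left front: 10.5 × 3.75 = 39.38 → 39.
right front: 11.5 × 3.75 = 43.12 → 43.
hood: 25.5 × 3.75 = 95.62 → 96.

pocket 21; left front 39; right front 43; hood 96.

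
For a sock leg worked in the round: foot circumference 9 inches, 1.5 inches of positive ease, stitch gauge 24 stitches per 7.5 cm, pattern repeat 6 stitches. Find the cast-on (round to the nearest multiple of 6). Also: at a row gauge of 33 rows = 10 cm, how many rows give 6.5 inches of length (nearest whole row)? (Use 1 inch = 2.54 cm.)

Cast on 84 stitches; work 54 rows.

Finished = 9 + 1.5 = 10.5 inches.
10.5 inches × 2.54 = 26.67 cm.
24/7.5 = 3.2 sts per cm; 26.67 × 3.2 = 85.34 sts.
Nearest multiple of 6 → 84.
6.5 inches = 16.51 cm; × 3.3 = 54.48 → 54 rows.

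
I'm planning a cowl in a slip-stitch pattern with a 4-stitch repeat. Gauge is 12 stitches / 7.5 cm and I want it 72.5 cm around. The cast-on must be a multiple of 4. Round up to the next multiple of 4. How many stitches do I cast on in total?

12 / 7.5 = 1.6 sts per cm.
72.5 × 1.6 = 116.00 sts.
Next multiple of 4: 116.

116 stitches.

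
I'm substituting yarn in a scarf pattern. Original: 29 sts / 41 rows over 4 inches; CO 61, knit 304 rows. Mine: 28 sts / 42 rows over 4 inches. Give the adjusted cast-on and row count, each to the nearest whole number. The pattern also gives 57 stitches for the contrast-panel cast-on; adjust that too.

Cast on 59 stitches; work 311 rows; contrast-panel cast-on 55 stitches.

Stitches: 61 × 28/29 = 58.90 → 59.
Rows: 304 × 42/41 = 311.41 → 311.
contrast-panel cast-on: 57 × 28/29 = 55.03 → 55.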